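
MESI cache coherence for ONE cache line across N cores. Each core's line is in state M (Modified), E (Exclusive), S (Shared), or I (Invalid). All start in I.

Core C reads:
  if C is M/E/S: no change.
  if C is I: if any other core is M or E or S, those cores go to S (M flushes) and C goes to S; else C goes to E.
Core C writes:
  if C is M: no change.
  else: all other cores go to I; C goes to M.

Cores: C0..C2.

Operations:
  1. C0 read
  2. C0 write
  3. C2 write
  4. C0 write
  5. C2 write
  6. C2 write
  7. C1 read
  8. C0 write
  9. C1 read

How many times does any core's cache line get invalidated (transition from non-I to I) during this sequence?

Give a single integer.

Op 1: C0 read [C0 read from I: no other sharers -> C0=E (exclusive)] -> [E,I,I] (invalidations this op: 0; running total: 0)
Op 2: C0 write [C0 write: invalidate none -> C0=M] -> [M,I,I] (invalidations this op: 0; running total: 0)
Op 3: C2 write [C2 write: invalidate ['C0=M'] -> C2=M] -> [I,I,M] (invalidations this op: 1; running total: 1)
Op 4: C0 write [C0 write: invalidate ['C2=M'] -> C0=M] -> [M,I,I] (invalidations this op: 1; running total: 2)
Op 5: C2 write [C2 write: invalidate ['C0=M'] -> C2=M] -> [I,I,M] (invalidations this op: 1; running total: 3)
Op 6: C2 write [C2 write: already M (modified), no change] -> [I,I,M] (invalidations this op: 0; running total: 3)
Op 7: C1 read [C1 read from I: others=['C2=M'] -> C1=S, others downsized to S] -> [I,S,S] (invalidations this op: 0; running total: 3)
Op 8: C0 write [C0 write: invalidate ['C1=S', 'C2=S'] -> C0=M] -> [M,I,I] (invalidations this op: 2; running total: 5)
Op 9: C1 read [C1 read from I: others=['C0=M'] -> C1=S, others downsized to S] -> [S,S,I] (invalidations this op: 0; running total: 5)

Answer: 5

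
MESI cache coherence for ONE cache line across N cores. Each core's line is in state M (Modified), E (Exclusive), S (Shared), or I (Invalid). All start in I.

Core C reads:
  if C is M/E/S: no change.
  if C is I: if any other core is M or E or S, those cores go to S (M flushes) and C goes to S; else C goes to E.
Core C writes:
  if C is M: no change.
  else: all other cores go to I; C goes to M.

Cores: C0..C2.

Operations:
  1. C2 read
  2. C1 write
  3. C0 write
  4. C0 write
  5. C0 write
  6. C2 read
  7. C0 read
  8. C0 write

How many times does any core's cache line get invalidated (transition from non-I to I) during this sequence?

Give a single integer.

Op 1: C2 read [C2 read from I: no other sharers -> C2=E (exclusive)] -> [I,I,E] (invalidations this op: 0; running total: 0)
Op 2: C1 write [C1 write: invalidate ['C2=E'] -> C1=M] -> [I,M,I] (invalidations this op: 1; running total: 1)
Op 3: C0 write [C0 write: invalidate ['C1=M'] -> C0=M] -> [M,I,I] (invalidations this op: 1; running total: 2)
Op 4: C0 write [C0 write: already M (modified), no change] -> [M,I,I] (invalidations this op: 0; running total: 2)
Op 5: C0 write [C0 write: already M (modified), no change] -> [M,I,I] (invalidations this op: 0; running total: 2)
Op 6: C2 read [C2 read from I: others=['C0=M'] -> C2=S, others downsized to S] -> [S,I,S] (invalidations this op: 0; running total: 2)
Op 7: C0 read [C0 read: already in S, no change] -> [S,I,S] (invalidations this op: 0; running total: 2)
Op 8: C0 write [C0 write: invalidate ['C2=S'] -> C0=M] -> [M,I,I] (invalidations this op: 1; running total: 3)

Answer: 3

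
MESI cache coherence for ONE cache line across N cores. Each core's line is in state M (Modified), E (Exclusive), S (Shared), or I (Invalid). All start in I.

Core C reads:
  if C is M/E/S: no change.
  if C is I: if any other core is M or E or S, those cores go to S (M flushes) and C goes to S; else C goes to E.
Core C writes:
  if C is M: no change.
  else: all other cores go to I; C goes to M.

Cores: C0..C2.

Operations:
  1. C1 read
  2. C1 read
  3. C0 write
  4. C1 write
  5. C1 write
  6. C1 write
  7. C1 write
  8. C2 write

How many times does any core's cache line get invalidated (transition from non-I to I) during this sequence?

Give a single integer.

Op 1: C1 read [C1 read from I: no other sharers -> C1=E (exclusive)] -> [I,E,I] (invalidations this op: 0; running total: 0)
Op 2: C1 read [C1 read: already in E, no change] -> [I,E,I] (invalidations this op: 0; running total: 0)
Op 3: C0 write [C0 write: invalidate ['C1=E'] -> C0=M] -> [M,I,I] (invalidations this op: 1; running total: 1)
Op 4: C1 write [C1 write: invalidate ['C0=M'] -> C1=M] -> [I,M,I] (invalidations this op: 1; running total: 2)
Op 5: C1 write [C1 write: already M (modified), no change] -> [I,M,I] (invalidations this op: 0; running total: 2)
Op 6: C1 write [C1 write: already M (modified), no change] -> [I,M,I] (invalidations this op: 0; running total: 2)
Op 7: C1 write [C1 write: already M (modified), no change] -> [I,M,I] (invalidations this op: 0; running total: 2)
Op 8: C2 write [C2 write: invalidate ['C1=M'] -> C2=M] -> [I,I,M] (invalidations this op: 1; running total: 3)

Answer: 3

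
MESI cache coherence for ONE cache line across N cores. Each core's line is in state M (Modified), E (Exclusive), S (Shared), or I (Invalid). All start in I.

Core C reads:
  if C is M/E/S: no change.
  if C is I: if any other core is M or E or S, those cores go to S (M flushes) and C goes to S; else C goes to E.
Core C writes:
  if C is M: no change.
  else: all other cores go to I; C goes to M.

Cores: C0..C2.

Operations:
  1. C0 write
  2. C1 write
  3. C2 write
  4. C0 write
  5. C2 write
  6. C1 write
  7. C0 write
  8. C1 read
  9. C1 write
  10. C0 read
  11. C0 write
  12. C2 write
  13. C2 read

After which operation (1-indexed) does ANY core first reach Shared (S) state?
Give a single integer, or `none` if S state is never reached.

Answer: 8

Derivation:
Op 1: C0 write [C0 write: invalidate none -> C0=M] -> [M,I,I]
Op 2: C1 write [C1 write: invalidate ['C0=M'] -> C1=M] -> [I,M,I]
Op 3: C2 write [C2 write: invalidate ['C1=M'] -> C2=M] -> [I,I,M]
Op 4: C0 write [C0 write: invalidate ['C2=M'] -> C0=M] -> [M,I,I]
Op 5: C2 write [C2 write: invalidate ['C0=M'] -> C2=M] -> [I,I,M]
Op 6: C1 write [C1 write: invalidate ['C2=M'] -> C1=M] -> [I,M,I]
Op 7: C0 write [C0 write: invalidate ['C1=M'] -> C0=M] -> [M,I,I]
Op 8: C1 read [C1 read from I: others=['C0=M'] -> C1=S, others downsized to S] -> [S,S,I]
  -> First S state at op 8; remaining ops need not be traced.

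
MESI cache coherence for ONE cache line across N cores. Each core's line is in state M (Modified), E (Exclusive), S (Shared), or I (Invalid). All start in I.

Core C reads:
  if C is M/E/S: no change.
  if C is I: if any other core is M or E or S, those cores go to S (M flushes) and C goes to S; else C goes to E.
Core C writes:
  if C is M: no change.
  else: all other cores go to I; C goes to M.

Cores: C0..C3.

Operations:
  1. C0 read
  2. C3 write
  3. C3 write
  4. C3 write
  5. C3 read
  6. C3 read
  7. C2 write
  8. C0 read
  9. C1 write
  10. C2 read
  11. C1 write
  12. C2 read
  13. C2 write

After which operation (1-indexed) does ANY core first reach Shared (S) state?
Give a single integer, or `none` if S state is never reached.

Op 1: C0 read [C0 read from I: no other sharers -> C0=E (exclusive)] -> [E,I,I,I]
Op 2: C3 write [C3 write: invalidate ['C0=E'] -> C3=M] -> [I,I,I,M]
Op 3: C3 write [C3 write: already M (modified), no change] -> [I,I,I,M]
Op 4: C3 write [C3 write: already M (modified), no change] -> [I,I,I,M]
Op 5: C3 read [C3 read: already in M, no change] -> [I,I,I,M]
Op 6: C3 read [C3 read: already in M, no change] -> [I,I,I,M]
Op 7: C2 write [C2 write: invalidate ['C3=M'] -> C2=M] -> [I,I,M,I]
Op 8: C0 read [C0 read from I: others=['C2=M'] -> C0=S, others downsized to S] -> [S,I,S,I]
  -> First S state at op 8; remaining ops need not be traced.

Answer: 8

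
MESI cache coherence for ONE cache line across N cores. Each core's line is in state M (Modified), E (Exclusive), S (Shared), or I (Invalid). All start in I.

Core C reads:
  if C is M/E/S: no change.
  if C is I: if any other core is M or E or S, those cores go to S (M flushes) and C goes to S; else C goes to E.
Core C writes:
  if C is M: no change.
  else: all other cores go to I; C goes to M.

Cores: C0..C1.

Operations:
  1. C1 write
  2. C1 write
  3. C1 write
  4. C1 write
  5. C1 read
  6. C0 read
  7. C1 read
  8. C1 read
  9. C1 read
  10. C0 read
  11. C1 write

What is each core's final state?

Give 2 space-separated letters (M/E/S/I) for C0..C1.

Op 1: C1 write [C1 write: invalidate none -> C1=M] -> [I,M]
Op 2: C1 write [C1 write: already M (modified), no change] -> [I,M]
Op 3: C1 write [C1 write: already M (modified), no change] -> [I,M]
Op 4: C1 write [C1 write: already M (modified), no change] -> [I,M]
Op 5: C1 read [C1 read: already in M, no change] -> [I,M]
Op 6: C0 read [C0 read from I: others=['C1=M'] -> C0=S, others downsized to S] -> [S,S]
Op 7: C1 read [C1 read: already in S, no change] -> [S,S]
Op 8: C1 read [C1 read: already in S, no change] -> [S,S]
Op 9: C1 read [C1 read: already in S, no change] -> [S,S]
Op 10: C0 read [C0 read: already in S, no change] -> [S,S]
Op 11: C1 write [C1 write: invalidate ['C0=S'] -> C1=M] -> [I,M]

Answer: I M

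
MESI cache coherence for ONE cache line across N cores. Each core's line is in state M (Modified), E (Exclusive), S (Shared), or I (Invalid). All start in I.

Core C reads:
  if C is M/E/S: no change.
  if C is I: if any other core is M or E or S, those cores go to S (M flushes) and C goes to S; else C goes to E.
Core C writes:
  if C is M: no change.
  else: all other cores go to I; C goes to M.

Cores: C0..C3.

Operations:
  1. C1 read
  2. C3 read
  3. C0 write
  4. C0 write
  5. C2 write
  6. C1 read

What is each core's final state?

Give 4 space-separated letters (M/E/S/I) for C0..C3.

Op 1: C1 read [C1 read from I: no other sharers -> C1=E (exclusive)] -> [I,E,I,I]
Op 2: C3 read [C3 read from I: others=['C1=E'] -> C3=S, others downsized to S] -> [I,S,I,S]
Op 3: C0 write [C0 write: invalidate ['C1=S', 'C3=S'] -> C0=M] -> [M,I,I,I]
Op 4: C0 write [C0 write: already M (modified), no change] -> [M,I,I,I]
Op 5: C2 write [C2 write: invalidate ['C0=M'] -> C2=M] -> [I,I,M,I]
Op 6: C1 read [C1 read from I: others=['C2=M'] -> C1=S, others downsized to S] -> [I,S,S,I]

Answer: I S S I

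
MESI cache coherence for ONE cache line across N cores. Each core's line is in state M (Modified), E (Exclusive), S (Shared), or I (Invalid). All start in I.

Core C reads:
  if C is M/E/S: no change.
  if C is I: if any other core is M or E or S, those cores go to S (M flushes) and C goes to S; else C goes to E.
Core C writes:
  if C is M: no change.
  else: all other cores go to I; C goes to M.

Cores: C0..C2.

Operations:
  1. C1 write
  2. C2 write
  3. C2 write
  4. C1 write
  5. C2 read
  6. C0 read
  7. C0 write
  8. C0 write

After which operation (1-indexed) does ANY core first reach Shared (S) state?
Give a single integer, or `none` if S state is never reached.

Op 1: C1 write [C1 write: invalidate none -> C1=M] -> [I,M,I]
Op 2: C2 write [C2 write: invalidate ['C1=M'] -> C2=M] -> [I,I,M]
Op 3: C2 write [C2 write: already M (modified), no change] -> [I,I,M]
Op 4: C1 write [C1 write: invalidate ['C2=M'] -> C1=M] -> [I,M,I]
Op 5: C2 read [C2 read from I: others=['C1=M'] -> C2=S, others downsized to S] -> [I,S,S]
  -> First S state at op 5; remaining ops need not be traced.

Answer: 5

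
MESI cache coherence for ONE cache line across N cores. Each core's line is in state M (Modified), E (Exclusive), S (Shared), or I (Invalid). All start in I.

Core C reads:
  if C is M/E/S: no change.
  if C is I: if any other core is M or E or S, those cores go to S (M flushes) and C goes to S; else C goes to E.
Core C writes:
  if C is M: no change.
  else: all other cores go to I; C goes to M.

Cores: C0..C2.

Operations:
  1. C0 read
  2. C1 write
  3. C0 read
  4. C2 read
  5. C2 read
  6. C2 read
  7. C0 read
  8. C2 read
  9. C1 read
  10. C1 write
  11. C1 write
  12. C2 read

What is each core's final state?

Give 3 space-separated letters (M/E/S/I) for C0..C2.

Op 1: C0 read [C0 read from I: no other sharers -> C0=E (exclusive)] -> [E,I,I]
Op 2: C1 write [C1 write: invalidate ['C0=E'] -> C1=M] -> [I,M,I]
Op 3: C0 read [C0 read from I: others=['C1=M'] -> C0=S, others downsized to S] -> [S,S,I]
Op 4: C2 read [C2 read from I: others=['C0=S', 'C1=S'] -> C2=S, others downsized to S] -> [S,S,S]
Op 5: C2 read [C2 read: already in S, no change] -> [S,S,S]
Op 6: C2 read [C2 read: already in S, no change] -> [S,S,S]
Op 7: C0 read [C0 read: already in S, no change] -> [S,S,S]
Op 8: C2 read [C2 read: already in S, no change] -> [S,S,S]
Op 9: C1 read [C1 read: already in S, no change] -> [S,S,S]
Op 10: C1 write [C1 write: invalidate ['C0=S', 'C2=S'] -> C1=M] -> [I,M,I]
Op 11: C1 write [C1 write: already M (modified), no change] -> [I,M,I]
Op 12: C2 read [C2 read from I: others=['C1=M'] -> C2=S, others downsized to S] -> [I,S,S]

Answer: I S S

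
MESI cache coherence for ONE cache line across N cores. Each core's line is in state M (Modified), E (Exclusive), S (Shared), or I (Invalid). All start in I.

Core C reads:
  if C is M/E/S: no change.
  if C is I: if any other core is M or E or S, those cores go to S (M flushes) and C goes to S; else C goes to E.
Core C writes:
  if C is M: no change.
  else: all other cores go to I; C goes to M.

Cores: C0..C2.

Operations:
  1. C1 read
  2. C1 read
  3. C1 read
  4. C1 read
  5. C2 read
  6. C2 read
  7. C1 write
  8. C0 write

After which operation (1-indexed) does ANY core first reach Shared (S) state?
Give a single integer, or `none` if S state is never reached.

Op 1: C1 read [C1 read from I: no other sharers -> C1=E (exclusive)] -> [I,E,I]
Op 2: C1 read [C1 read: already in E, no change] -> [I,E,I]
Op 3: C1 read [C1 read: already in E, no change] -> [I,E,I]
Op 4: C1 read [C1 read: already in E, no change] -> [I,E,I]
Op 5: C2 read [C2 read from I: others=['C1=E'] -> C2=S, others downsized to S] -> [I,S,S]
  -> First S state at op 5; remaining ops need not be traced.

Answer: 5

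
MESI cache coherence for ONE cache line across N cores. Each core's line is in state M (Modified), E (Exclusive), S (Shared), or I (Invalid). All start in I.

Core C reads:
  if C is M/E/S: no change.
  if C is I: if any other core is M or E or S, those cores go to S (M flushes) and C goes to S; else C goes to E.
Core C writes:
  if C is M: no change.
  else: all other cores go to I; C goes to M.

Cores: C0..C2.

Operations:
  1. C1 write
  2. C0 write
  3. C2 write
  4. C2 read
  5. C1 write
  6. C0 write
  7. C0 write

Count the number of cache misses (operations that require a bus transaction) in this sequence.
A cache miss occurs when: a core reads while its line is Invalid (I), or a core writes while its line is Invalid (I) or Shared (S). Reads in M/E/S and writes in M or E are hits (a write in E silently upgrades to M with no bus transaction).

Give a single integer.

Op 1: C1 write [C1 write: invalidate none -> C1=M] -> [I,M,I] [MISS #1: write from I]
Op 2: C0 write [C0 write: invalidate ['C1=M'] -> C0=M] -> [M,I,I] [MISS #2: write from I]
Op 3: C2 write [C2 write: invalidate ['C0=M'] -> C2=M] -> [I,I,M] [MISS #3: write from I]
Op 4: C2 read [C2 read: already in M, no change] -> [I,I,M] [hit: read from M]
Op 5: C1 write [C1 write: invalidate ['C2=M'] -> C1=M] -> [I,M,I] [MISS #4: write from I]
Op 6: C0 write [C0 write: invalidate ['C1=M'] -> C0=M] -> [M,I,I] [MISS #5: write from I]
Op 7: C0 write [C0 write: already M (modified), no change] -> [M,I,I] [hit: write from M]

Answer: 5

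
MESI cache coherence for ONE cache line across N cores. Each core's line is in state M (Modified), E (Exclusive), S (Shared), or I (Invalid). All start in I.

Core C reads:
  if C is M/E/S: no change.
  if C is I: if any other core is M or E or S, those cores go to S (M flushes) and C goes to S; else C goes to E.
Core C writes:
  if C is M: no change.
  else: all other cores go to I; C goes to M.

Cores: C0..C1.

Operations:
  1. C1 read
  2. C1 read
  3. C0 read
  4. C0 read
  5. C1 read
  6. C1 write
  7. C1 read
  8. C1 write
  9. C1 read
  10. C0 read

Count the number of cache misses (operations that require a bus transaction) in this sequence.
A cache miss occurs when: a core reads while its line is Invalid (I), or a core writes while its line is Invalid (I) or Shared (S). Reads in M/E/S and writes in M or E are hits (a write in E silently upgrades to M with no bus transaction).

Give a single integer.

Op 1: C1 read [C1 read from I: no other sharers -> C1=E (exclusive)] -> [I,E] [MISS #1: read from I]
Op 2: C1 read [C1 read: already in E, no change] -> [I,E] [hit: read from E]
Op 3: C0 read [C0 read from I: others=['C1=E'] -> C0=S, others downsized to S] -> [S,S] [MISS #2: read from I]
Op 4: C0 read [C0 read: already in S, no change] -> [S,S] [hit: read from S]
Op 5: C1 read [C1 read: already in S, no change] -> [S,S] [hit: read from S]
Op 6: C1 write [C1 write: invalidate ['C0=S'] -> C1=M] -> [I,M] [MISS #3: write from S]
Op 7: C1 read [C1 read: already in M, no change] -> [I,M] [hit: read from M]
Op 8: C1 write [C1 write: already M (modified), no change] -> [I,M] [hit: write from M]
Op 9: C1 read [C1 read: already in M, no change] -> [I,M] [hit: read from M]
Op 10: C0 read [C0 read from I: others=['C1=M'] -> C0=S, others downsized to S] -> [S,S] [MISS #4: read from I]

Answer: 4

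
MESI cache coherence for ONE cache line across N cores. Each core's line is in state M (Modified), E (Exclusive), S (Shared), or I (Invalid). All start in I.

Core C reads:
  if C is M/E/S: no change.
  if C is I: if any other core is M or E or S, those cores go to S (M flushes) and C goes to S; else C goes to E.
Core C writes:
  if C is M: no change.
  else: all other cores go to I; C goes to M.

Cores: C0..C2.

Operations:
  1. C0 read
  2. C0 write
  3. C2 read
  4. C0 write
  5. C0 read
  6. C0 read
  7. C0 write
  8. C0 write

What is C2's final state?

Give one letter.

Op 1: C0 read [C0 read from I: no other sharers -> C0=E (exclusive)] -> [E,I,I]
Op 2: C0 write [C0 write: invalidate none -> C0=M] -> [M,I,I]
Op 3: C2 read [C2 read from I: others=['C0=M'] -> C2=S, others downsized to S] -> [S,I,S]
Op 4: C0 write [C0 write: invalidate ['C2=S'] -> C0=M] -> [M,I,I]
Op 5: C0 read [C0 read: already in M, no change] -> [M,I,I]
Op 6: C0 read [C0 read: already in M, no change] -> [M,I,I]
Op 7: C0 write [C0 write: already M (modified), no change] -> [M,I,I]
Op 8: C0 write [C0 write: already M (modified), no change] -> [M,I,I]

Answer: I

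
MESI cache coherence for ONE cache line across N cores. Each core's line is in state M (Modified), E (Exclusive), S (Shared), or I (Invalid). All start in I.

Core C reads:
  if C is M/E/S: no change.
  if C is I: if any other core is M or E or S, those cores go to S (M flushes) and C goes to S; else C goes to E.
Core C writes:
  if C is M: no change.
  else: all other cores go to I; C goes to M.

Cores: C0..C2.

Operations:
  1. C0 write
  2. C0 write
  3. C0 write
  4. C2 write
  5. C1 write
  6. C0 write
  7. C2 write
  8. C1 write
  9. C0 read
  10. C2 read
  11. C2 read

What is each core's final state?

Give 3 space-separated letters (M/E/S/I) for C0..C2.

Answer: S S S

Derivation:
Op 1: C0 write [C0 write: invalidate none -> C0=M] -> [M,I,I]
Op 2: C0 write [C0 write: already M (modified), no change] -> [M,I,I]
Op 3: C0 write [C0 write: already M (modified), no change] -> [M,I,I]
Op 4: C2 write [C2 write: invalidate ['C0=M'] -> C2=M] -> [I,I,M]
Op 5: C1 write [C1 write: invalidate ['C2=M'] -> C1=M] -> [I,M,I]
Op 6: C0 write [C0 write: invalidate ['C1=M'] -> C0=M] -> [M,I,I]
Op 7: C2 write [C2 write: invalidate ['C0=M'] -> C2=M] -> [I,I,M]
Op 8: C1 write [C1 write: invalidate ['C2=M'] -> C1=M] -> [I,M,I]
Op 9: C0 read [C0 read from I: others=['C1=M'] -> C0=S, others downsized to S] -> [S,S,I]
Op 10: C2 read [C2 read from I: others=['C0=S', 'C1=S'] -> C2=S, others downsized to S] -> [S,S,S]
Op 11: C2 read [C2 read: already in S, no change] -> [S,S,S]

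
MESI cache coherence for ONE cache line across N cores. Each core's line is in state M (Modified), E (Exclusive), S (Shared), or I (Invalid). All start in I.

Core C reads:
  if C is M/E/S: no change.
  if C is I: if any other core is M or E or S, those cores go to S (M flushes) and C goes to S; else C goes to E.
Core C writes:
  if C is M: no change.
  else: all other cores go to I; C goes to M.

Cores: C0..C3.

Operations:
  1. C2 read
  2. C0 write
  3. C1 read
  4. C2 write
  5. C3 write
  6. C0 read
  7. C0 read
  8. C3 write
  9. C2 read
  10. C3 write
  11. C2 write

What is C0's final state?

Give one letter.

Answer: I

Derivation:
Op 1: C2 read [C2 read from I: no other sharers -> C2=E (exclusive)] -> [I,I,E,I]
Op 2: C0 write [C0 write: invalidate ['C2=E'] -> C0=M] -> [M,I,I,I]
Op 3: C1 read [C1 read from I: others=['C0=M'] -> C1=S, others downsized to S] -> [S,S,I,I]
Op 4: C2 write [C2 write: invalidate ['C0=S', 'C1=S'] -> C2=M] -> [I,I,M,I]
Op 5: C3 write [C3 write: invalidate ['C2=M'] -> C3=M] -> [I,I,I,M]
Op 6: C0 read [C0 read from I: others=['C3=M'] -> C0=S, others downsized to S] -> [S,I,I,S]
Op 7: C0 read [C0 read: already in S, no change] -> [S,I,I,S]
Op 8: C3 write [C3 write: invalidate ['C0=S'] -> C3=M] -> [I,I,I,M]
Op 9: C2 read [C2 read from I: others=['C3=M'] -> C2=S, others downsized to S] -> [I,I,S,S]
Op 10: C3 write [C3 write: invalidate ['C2=S'] -> C3=M] -> [I,I,I,M]
Op 11: C2 write [C2 write: invalidate ['C3=M'] -> C2=M] -> [I,I,M,I]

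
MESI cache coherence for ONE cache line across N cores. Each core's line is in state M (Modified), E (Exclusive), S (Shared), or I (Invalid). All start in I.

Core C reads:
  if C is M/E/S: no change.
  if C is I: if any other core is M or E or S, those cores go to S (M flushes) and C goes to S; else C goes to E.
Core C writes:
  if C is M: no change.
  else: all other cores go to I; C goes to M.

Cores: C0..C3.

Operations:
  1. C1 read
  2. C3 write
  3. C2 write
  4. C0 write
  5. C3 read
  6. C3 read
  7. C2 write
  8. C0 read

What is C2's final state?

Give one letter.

Op 1: C1 read [C1 read from I: no other sharers -> C1=E (exclusive)] -> [I,E,I,I]
Op 2: C3 write [C3 write: invalidate ['C1=E'] -> C3=M] -> [I,I,I,M]
Op 3: C2 write [C2 write: invalidate ['C3=M'] -> C2=M] -> [I,I,M,I]
Op 4: C0 write [C0 write: invalidate ['C2=M'] -> C0=M] -> [M,I,I,I]
Op 5: C3 read [C3 read from I: others=['C0=M'] -> C3=S, others downsized to S] -> [S,I,I,S]
Op 6: C3 read [C3 read: already in S, no change] -> [S,I,I,S]
Op 7: C2 write [C2 write: invalidate ['C0=S', 'C3=S'] -> C2=M] -> [I,I,M,I]
Op 8: C0 read [C0 read from I: others=['C2=M'] -> C0=S, others downsized to S] -> [S,I,S,I]

Answer: S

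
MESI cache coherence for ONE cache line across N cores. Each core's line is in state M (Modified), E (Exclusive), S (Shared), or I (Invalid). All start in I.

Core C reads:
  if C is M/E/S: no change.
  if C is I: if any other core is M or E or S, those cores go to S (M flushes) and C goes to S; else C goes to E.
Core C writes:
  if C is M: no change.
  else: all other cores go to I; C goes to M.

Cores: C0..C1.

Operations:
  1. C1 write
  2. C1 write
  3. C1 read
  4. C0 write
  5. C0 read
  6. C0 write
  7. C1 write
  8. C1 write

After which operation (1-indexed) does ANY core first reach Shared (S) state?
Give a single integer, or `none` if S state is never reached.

Answer: none

Derivation:
Op 1: C1 write [C1 write: invalidate none -> C1=M] -> [I,M]
Op 2: C1 write [C1 write: already M (modified), no change] -> [I,M]
Op 3: C1 read [C1 read: already in M, no change] -> [I,M]
Op 4: C0 write [C0 write: invalidate ['C1=M'] -> C0=M] -> [M,I]
Op 5: C0 read [C0 read: already in M, no change] -> [M,I]
Op 6: C0 write [C0 write: already M (modified), no change] -> [M,I]
Op 7: C1 write [C1 write: invalidate ['C0=M'] -> C1=M] -> [I,M]
Op 8: C1 write [C1 write: already M (modified), no change] -> [I,M]
S state never reached in this sequence.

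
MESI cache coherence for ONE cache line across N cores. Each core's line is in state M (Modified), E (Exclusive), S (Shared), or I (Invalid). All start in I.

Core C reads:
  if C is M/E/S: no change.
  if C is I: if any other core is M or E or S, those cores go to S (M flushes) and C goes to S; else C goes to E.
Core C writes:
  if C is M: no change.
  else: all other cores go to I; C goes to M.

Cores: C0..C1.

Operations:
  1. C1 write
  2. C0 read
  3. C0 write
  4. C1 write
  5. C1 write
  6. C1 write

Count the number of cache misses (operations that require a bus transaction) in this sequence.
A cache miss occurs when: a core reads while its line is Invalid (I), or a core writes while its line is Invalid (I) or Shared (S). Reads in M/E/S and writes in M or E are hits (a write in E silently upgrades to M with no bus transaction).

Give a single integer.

Answer: 4

Derivation:
Op 1: C1 write [C1 write: invalidate none -> C1=M] -> [I,M] [MISS #1: write from I]
Op 2: C0 read [C0 read from I: others=['C1=M'] -> C0=S, others downsized to S] -> [S,S] [MISS #2: read from I]
Op 3: C0 write [C0 write: invalidate ['C1=S'] -> C0=M] -> [M,I] [MISS #3: write from S]
Op 4: C1 write [C1 write: invalidate ['C0=M'] -> C1=M] -> [I,M] [MISS #4: write from I]
Op 5: C1 write [C1 write: already M (modified), no change] -> [I,M] [hit: write from M]
Op 6: C1 write [C1 write: already M (modified), no change] -> [I,M] [hit: write from M]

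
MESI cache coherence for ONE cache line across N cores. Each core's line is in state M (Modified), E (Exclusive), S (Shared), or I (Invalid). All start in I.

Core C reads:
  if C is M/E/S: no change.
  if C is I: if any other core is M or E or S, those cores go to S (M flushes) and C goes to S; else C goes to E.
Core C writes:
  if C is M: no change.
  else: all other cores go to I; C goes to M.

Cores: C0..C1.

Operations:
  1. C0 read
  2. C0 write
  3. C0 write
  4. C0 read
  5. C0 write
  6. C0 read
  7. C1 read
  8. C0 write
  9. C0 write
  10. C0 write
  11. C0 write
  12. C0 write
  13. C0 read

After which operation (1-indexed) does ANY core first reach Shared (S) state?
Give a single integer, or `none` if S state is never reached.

Answer: 7

Derivation:
Op 1: C0 read [C0 read from I: no other sharers -> C0=E (exclusive)] -> [E,I]
Op 2: C0 write [C0 write: invalidate none -> C0=M] -> [M,I]
Op 3: C0 write [C0 write: already M (modified), no change] -> [M,I]
Op 4: C0 read [C0 read: already in M, no change] -> [M,I]
Op 5: C0 write [C0 write: already M (modified), no change] -> [M,I]
Op 6: C0 read [C0 read: already in M, no change] -> [M,I]
Op 7: C1 read [C1 read from I: others=['C0=M'] -> C1=S, others downsized to S] -> [S,S]
  -> First S state at op 7; remaining ops need not be traced.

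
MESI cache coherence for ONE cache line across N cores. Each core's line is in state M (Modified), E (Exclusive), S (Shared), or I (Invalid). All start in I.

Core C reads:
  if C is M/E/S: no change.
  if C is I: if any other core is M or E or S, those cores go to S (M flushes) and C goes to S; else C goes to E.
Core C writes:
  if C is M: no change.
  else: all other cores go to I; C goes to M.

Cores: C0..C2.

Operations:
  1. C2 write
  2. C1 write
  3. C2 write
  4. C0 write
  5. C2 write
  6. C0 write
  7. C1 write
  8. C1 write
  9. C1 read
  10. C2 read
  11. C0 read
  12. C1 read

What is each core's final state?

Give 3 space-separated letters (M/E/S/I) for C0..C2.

Op 1: C2 write [C2 write: invalidate none -> C2=M] -> [I,I,M]
Op 2: C1 write [C1 write: invalidate ['C2=M'] -> C1=M] -> [I,M,I]
Op 3: C2 write [C2 write: invalidate ['C1=M'] -> C2=M] -> [I,I,M]
Op 4: C0 write [C0 write: invalidate ['C2=M'] -> C0=M] -> [M,I,I]
Op 5: C2 write [C2 write: invalidate ['C0=M'] -> C2=M] -> [I,I,M]
Op 6: C0 write [C0 write: invalidate ['C2=M'] -> C0=M] -> [M,I,I]
Op 7: C1 write [C1 write: invalidate ['C0=M'] -> C1=M] -> [I,M,I]
Op 8: C1 write [C1 write: already M (modified), no change] -> [I,M,I]
Op 9: C1 read [C1 read: already in M, no change] -> [I,M,I]
Op 10: C2 read [C2 read from I: others=['C1=M'] -> C2=S, others downsized to S] -> [I,S,S]
Op 11: C0 read [C0 read from I: others=['C1=S', 'C2=S'] -> C0=S, others downsized to S] -> [S,S,S]
Op 12: C1 read [C1 read: already in S, no change] -> [S,S,S]

Answer: S S S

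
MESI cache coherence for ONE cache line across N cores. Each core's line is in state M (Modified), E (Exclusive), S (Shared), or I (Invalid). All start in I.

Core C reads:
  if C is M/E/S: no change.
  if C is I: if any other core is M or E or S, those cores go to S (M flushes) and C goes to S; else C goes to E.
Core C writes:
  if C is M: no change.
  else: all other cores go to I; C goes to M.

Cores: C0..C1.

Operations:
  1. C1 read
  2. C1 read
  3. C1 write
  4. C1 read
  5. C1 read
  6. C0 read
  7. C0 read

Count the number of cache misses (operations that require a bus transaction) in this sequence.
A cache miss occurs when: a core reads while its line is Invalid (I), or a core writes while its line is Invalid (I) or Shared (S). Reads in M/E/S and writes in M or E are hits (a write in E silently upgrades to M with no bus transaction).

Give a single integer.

Answer: 2

Derivation:
Op 1: C1 read [C1 read from I: no other sharers -> C1=E (exclusive)] -> [I,E] [MISS #1: read from I]
Op 2: C1 read [C1 read: already in E, no change] -> [I,E] [hit: read from E]
Op 3: C1 write [C1 write: invalidate none -> C1=M] -> [I,M] [hit: write from E is a silent E->M upgrade, no bus transaction]
Op 4: C1 read [C1 read: already in M, no change] -> [I,M] [hit: read from M]
Op 5: C1 read [C1 read: already in M, no change] -> [I,M] [hit: read from M]
Op 6: C0 read [C0 read from I: others=['C1=M'] -> C0=S, others downsized to S] -> [S,S] [MISS #2: read from I]
Op 7: C0 read [C0 read: already in S, no change] -> [S,S] [hit: read from S]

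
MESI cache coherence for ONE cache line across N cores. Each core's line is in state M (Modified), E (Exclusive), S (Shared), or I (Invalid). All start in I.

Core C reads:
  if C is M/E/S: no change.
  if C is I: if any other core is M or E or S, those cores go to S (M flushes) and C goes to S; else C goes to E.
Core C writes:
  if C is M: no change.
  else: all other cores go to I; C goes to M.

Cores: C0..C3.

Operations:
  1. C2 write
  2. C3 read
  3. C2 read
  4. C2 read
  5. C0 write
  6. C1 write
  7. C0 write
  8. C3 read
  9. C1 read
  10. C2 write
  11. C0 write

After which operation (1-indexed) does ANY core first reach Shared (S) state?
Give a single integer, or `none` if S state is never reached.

Op 1: C2 write [C2 write: invalidate none -> C2=M] -> [I,I,M,I]
Op 2: C3 read [C3 read from I: others=['C2=M'] -> C3=S, others downsized to S] -> [I,I,S,S]
  -> First S state at op 2; remaining ops need not be traced.

Answer: 2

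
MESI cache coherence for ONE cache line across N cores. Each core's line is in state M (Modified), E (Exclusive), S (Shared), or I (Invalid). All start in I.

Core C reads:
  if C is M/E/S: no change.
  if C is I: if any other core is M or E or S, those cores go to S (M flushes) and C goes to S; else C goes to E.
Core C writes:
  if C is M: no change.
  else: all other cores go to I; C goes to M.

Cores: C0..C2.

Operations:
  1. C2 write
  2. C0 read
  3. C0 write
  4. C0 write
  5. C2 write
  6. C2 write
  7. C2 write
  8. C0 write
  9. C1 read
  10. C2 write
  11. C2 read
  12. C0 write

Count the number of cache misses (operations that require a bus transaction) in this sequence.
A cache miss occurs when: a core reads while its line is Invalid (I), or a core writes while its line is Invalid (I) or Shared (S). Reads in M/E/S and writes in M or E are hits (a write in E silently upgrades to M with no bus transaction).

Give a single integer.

Answer: 8

Derivation:
Op 1: C2 write [C2 write: invalidate none -> C2=M] -> [I,I,M] [MISS #1: write from I]
Op 2: C0 read [C0 read from I: others=['C2=M'] -> C0=S, others downsized to S] -> [S,I,S] [MISS #2: read from I]
Op 3: C0 write [C0 write: invalidate ['C2=S'] -> C0=M] -> [M,I,I] [MISS #3: write from S]
Op 4: C0 write [C0 write: already M (modified), no change] -> [M,I,I] [hit: write from M]
Op 5: C2 write [C2 write: invalidate ['C0=M'] -> C2=M] -> [I,I,M] [MISS #4: write from I]
Op 6: C2 write [C2 write: already M (modified), no change] -> [I,I,M] [hit: write from M]
Op 7: C2 write [C2 write: already M (modified), no change] -> [I,I,M] [hit: write from M]
Op 8: C0 write [C0 write: invalidate ['C2=M'] -> C0=M] -> [M,I,I] [MISS #5: write from I]
Op 9: C1 read [C1 read from I: others=['C0=M'] -> C1=S, others downsized to S] -> [S,S,I] [MISS #6: read from I]
Op 10: C2 write [C2 write: invalidate ['C0=S', 'C1=S'] -> C2=M] -> [I,I,M] [MISS #7: write from I]
Op 11: C2 read [C2 read: already in M, no change] -> [I,I,M] [hit: read from M]
Op 12: C0 write [C0 write: invalidate ['C2=M'] -> C0=M] -> [M,I,I] [MISS #8: write from I]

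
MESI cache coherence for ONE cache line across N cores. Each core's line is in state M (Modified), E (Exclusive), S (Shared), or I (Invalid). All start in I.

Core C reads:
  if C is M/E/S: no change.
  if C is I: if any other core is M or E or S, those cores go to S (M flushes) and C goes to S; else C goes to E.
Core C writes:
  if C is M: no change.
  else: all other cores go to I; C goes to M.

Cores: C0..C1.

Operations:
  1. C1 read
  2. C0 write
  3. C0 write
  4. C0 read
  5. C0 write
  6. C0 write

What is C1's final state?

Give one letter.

Op 1: C1 read [C1 read from I: no other sharers -> C1=E (exclusive)] -> [I,E]
Op 2: C0 write [C0 write: invalidate ['C1=E'] -> C0=M] -> [M,I]
Op 3: C0 write [C0 write: already M (modified), no change] -> [M,I]
Op 4: C0 read [C0 read: already in M, no change] -> [M,I]
Op 5: C0 write [C0 write: already M (modified), no change] -> [M,I]
Op 6: C0 write [C0 write: already M (modified), no change] -> [M,I]

Answer: I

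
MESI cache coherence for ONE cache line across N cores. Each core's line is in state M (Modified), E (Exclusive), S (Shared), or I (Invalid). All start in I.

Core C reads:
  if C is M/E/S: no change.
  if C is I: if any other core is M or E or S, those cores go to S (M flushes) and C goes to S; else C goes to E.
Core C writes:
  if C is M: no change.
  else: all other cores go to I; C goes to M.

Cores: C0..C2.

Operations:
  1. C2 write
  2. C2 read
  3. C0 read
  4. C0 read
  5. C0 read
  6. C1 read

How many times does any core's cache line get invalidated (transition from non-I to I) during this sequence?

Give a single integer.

Op 1: C2 write [C2 write: invalidate none -> C2=M] -> [I,I,M] (invalidations this op: 0; running total: 0)
Op 2: C2 read [C2 read: already in M, no change] -> [I,I,M] (invalidations this op: 0; running total: 0)
Op 3: C0 read [C0 read from I: others=['C2=M'] -> C0=S, others downsized to S] -> [S,I,S] (invalidations this op: 0; running total: 0)
Op 4: C0 read [C0 read: already in S, no change] -> [S,I,S] (invalidations this op: 0; running total: 0)
Op 5: C0 read [C0 read: already in S, no change] -> [S,I,S] (invalidations this op: 0; running total: 0)
Op 6: C1 read [C1 read from I: others=['C0=S', 'C2=S'] -> C1=S, others downsized to S] -> [S,S,S] (invalidations this op: 0; running total: 0)

Answer: 0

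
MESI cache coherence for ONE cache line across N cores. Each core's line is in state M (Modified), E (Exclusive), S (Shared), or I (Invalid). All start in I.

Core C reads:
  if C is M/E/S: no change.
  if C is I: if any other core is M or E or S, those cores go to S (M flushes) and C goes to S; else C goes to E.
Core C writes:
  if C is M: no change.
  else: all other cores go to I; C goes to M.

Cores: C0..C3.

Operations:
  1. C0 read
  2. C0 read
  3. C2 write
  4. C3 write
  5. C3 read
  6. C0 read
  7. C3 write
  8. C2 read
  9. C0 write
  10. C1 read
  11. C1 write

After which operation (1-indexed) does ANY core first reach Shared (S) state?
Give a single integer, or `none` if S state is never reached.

Op 1: C0 read [C0 read from I: no other sharers -> C0=E (exclusive)] -> [E,I,I,I]
Op 2: C0 read [C0 read: already in E, no change] -> [E,I,I,I]
Op 3: C2 write [C2 write: invalidate ['C0=E'] -> C2=M] -> [I,I,M,I]
Op 4: C3 write [C3 write: invalidate ['C2=M'] -> C3=M] -> [I,I,I,M]
Op 5: C3 read [C3 read: already in M, no change] -> [I,I,I,M]
Op 6: C0 read [C0 read from I: others=['C3=M'] -> C0=S, others downsized to S] -> [S,I,I,S]
  -> First S state at op 6; remaining ops need not be traced.

Answer: 6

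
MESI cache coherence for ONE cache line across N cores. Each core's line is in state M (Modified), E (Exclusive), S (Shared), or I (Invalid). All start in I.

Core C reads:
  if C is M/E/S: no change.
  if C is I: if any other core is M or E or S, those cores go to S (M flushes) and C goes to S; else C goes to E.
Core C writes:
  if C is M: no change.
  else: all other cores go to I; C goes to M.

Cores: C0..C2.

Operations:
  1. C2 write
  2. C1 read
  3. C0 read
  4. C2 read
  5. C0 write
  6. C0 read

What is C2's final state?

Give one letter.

Answer: I

Derivation:
Op 1: C2 write [C2 write: invalidate none -> C2=M] -> [I,I,M]
Op 2: C1 read [C1 read from I: others=['C2=M'] -> C1=S, others downsized to S] -> [I,S,S]
Op 3: C0 read [C0 read from I: others=['C1=S', 'C2=S'] -> C0=S, others downsized to S] -> [S,S,S]
Op 4: C2 read [C2 read: already in S, no change] -> [S,S,S]
Op 5: C0 write [C0 write: invalidate ['C1=S', 'C2=S'] -> C0=M] -> [M,I,I]
Op 6: C0 read [C0 read: already in M, no change] -> [M,I,I]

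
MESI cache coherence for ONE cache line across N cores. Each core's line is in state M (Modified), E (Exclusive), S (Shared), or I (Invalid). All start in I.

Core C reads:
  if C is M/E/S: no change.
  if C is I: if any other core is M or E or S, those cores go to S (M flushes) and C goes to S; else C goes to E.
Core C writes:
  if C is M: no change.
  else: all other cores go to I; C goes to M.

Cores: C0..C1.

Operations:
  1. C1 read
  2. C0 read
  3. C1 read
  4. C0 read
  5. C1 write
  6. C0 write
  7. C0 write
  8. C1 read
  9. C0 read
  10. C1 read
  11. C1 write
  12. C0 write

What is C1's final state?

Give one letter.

Answer: I

Derivation:
Op 1: C1 read [C1 read from I: no other sharers -> C1=E (exclusive)] -> [I,E]
Op 2: C0 read [C0 read from I: others=['C1=E'] -> C0=S, others downsized to S] -> [S,S]
Op 3: C1 read [C1 read: already in S, no change] -> [S,S]
Op 4: C0 read [C0 read: already in S, no change] -> [S,S]
Op 5: C1 write [C1 write: invalidate ['C0=S'] -> C1=M] -> [I,M]
Op 6: C0 write [C0 write: invalidate ['C1=M'] -> C0=M] -> [M,I]
Op 7: C0 write [C0 write: already M (modified), no change] -> [M,I]
Op 8: C1 read [C1 read from I: others=['C0=M'] -> C1=S, others downsized to S] -> [S,S]
Op 9: C0 read [C0 read: already in S, no change] -> [S,S]
Op 10: C1 read [C1 read: already in S, no change] -> [S,S]
Op 11: C1 write [C1 write: invalidate ['C0=S'] -> C1=M] -> [I,M]
Op 12: C0 write [C0 write: invalidate ['C1=M'] -> C0=M] -> [M,I]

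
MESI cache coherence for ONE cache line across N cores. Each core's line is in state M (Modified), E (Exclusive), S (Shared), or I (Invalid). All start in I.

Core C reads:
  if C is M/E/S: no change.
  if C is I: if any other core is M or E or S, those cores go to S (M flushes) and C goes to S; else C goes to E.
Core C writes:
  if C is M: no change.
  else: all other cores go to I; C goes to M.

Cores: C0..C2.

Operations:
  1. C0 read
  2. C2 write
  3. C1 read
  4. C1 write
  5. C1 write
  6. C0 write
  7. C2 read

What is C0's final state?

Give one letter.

Op 1: C0 read [C0 read from I: no other sharers -> C0=E (exclusive)] -> [E,I,I]
Op 2: C2 write [C2 write: invalidate ['C0=E'] -> C2=M] -> [I,I,M]
Op 3: C1 read [C1 read from I: others=['C2=M'] -> C1=S, others downsized to S] -> [I,S,S]
Op 4: C1 write [C1 write: invalidate ['C2=S'] -> C1=M] -> [I,M,I]
Op 5: C1 write [C1 write: already M (modified), no change] -> [I,M,I]
Op 6: C0 write [C0 write: invalidate ['C1=M'] -> C0=M] -> [M,I,I]
Op 7: C2 read [C2 read from I: others=['C0=M'] -> C2=S, others downsized to S] -> [S,I,S]

Answer: S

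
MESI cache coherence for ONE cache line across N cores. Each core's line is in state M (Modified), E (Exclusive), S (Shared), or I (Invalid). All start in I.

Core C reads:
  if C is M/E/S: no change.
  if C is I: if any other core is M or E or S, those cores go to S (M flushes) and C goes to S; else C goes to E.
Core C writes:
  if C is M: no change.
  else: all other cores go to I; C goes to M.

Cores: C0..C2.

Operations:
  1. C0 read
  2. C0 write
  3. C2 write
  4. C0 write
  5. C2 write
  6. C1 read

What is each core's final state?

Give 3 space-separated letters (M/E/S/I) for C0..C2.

Op 1: C0 read [C0 read from I: no other sharers -> C0=E (exclusive)] -> [E,I,I]
Op 2: C0 write [C0 write: invalidate none -> C0=M] -> [M,I,I]
Op 3: C2 write [C2 write: invalidate ['C0=M'] -> C2=M] -> [I,I,M]
Op 4: C0 write [C0 write: invalidate ['C2=M'] -> C0=M] -> [M,I,I]
Op 5: C2 write [C2 write: invalidate ['C0=M'] -> C2=M] -> [I,I,M]
Op 6: C1 read [C1 read from I: others=['C2=M'] -> C1=S, others downsized to S] -> [I,S,S]

Answer: I S S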